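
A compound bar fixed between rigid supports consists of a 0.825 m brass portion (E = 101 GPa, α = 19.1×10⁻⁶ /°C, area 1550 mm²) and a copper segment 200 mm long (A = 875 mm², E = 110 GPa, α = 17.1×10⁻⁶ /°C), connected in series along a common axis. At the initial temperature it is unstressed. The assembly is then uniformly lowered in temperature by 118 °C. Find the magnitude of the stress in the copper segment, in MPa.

σ ≈ 352 MPa (tensile)

With the walls removed the bar would change length by δ_free = Σ αᵢΔT Lᵢ = 19.1×10⁻⁶×118×825 + 17.1×10⁻⁶×118×200 = 2.263 mm.
Since the ends are fixed, an axial force P builds up, equal in every segment, with P · Σ Lᵢ/(AᵢEᵢ) = δ_free.
The series flexibility is Σ Lᵢ/(AᵢEᵢ) = 825/(1550×101×10³) + 200/(875×110×10³) = 7.348×10⁻⁶ mm/N.
So P = 2.263 / 7.348×10⁻⁶ = 308 kN, tensile.
σ_{copper} = P / A = 308000 / 875 = 352 MPa.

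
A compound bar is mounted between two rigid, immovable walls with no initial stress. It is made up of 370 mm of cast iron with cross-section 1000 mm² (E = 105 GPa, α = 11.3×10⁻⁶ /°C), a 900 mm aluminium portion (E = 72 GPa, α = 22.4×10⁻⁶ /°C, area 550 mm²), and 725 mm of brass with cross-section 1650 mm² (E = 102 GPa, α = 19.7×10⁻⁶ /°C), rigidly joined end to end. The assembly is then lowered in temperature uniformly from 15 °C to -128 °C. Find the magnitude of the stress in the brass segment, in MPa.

σ ≈ 110 MPa (tensile)

Free thermal contraction of the whole bar: Σ αᵢΔT Lᵢ = 11.3×10⁻⁶×143×370 + 22.4×10⁻⁶×143×900 + 19.7×10⁻⁶×143×725 = 5.523 mm.
Since the ends are fixed, an axial force P builds up, equal in every segment, with P · Σ Lᵢ/(AᵢEᵢ) = δ_free.
Σ Lᵢ/(AᵢEᵢ) = 370/(1000×105×10³) + 900/(550×72×10³) + 725/(1650×102×10³) = 3.056×10⁻⁵ mm/N.
So P = 5.523 / 3.056×10⁻⁵ = 180.7 kN, tensile.
σ_{brass} = P / A = 180700 / 1650 = 109.5 MPa.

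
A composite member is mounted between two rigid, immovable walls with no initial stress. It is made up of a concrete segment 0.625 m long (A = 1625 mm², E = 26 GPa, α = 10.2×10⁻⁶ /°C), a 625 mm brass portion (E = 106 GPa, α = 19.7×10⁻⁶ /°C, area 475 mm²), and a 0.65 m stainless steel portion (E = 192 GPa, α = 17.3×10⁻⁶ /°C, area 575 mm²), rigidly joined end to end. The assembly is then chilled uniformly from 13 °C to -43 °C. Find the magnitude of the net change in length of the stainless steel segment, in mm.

If the supports were absent, the total length change would be Σ αᵢΔT Lᵢ = 10.2×10⁻⁶×56×625 + 19.7×10⁻⁶×56×625 + 17.3×10⁻⁶×56×650 = 1.676 mm.
The rigid supports impose zero overall length change; the single axial force P common to all segments must satisfy P Σ Lᵢ/(AᵢEᵢ) = δ_free.
Σ Lᵢ/(AᵢEᵢ) = 625/(1625×26×10³) + 625/(475×106×10³) + 650/(575×192×10³) = 3.309×10⁻⁵ mm/N.
So P = 1.676 / 3.309×10⁻⁵ = 50.65 kN, tensile.
For the stainless steel segment, free thermal change = 17.3×10⁻⁶×56×650 = 0.6297 mm and elastic change from P = 50650×650/(575×192×10³) = 0.2982 mm; these oppose, so the net change is 0.332 mm (segment shortens).

|ΔL| ≈ 0.332 mm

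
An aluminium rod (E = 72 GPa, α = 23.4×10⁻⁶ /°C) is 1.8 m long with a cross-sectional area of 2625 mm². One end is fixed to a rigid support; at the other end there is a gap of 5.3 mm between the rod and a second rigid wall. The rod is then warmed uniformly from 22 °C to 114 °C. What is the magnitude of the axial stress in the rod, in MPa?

If the wall were absent the rod would grow by αΔT L = 23.4×10⁻⁶ × 92 × 1800 = 3.875 mm.
This is smaller than the 5.3 mm clearance, so the rod expands freely without reaching the stop — the stress is zero.

σ ≈ 0 MPa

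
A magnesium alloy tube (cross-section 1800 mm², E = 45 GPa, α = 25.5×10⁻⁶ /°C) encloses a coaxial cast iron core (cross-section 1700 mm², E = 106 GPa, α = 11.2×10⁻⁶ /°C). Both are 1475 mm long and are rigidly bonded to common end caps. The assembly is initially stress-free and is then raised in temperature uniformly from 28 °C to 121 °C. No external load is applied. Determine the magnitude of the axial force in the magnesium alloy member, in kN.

P ≈ 74.3 kN (compressive in the magnesium alloy)

Equilibrium of a rigid end plate with no external load gives equal and opposite internal forces ±P in the two members. Since α_{magnesium alloy} > α_{cast iron}, heating drives the magnesium alloy into compression and the cast iron into tension.
Setting the final lengths equal and cancelling L: (α₁ − α₂)ΔT = P/(A₁E₁) + P/(A₂E₂).
|α₁ − α₂|·ΔT = 14.3×10⁻⁶ × 93 = 0.00133.
1/(A₁E₁) + 1/(A₂E₂) = 1/(1800×45×10³) + 1/(1700×106×10³) = 1.79×10⁻⁸ N⁻¹.
So P = 0.00133 / 1.79×10⁻⁸ = 74.32 kN.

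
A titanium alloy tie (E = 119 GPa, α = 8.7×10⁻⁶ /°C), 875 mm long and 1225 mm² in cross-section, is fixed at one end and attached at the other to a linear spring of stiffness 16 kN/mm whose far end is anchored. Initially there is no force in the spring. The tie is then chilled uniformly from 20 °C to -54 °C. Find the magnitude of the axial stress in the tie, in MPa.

Free thermal contraction: δ_free = αΔT L = 8.7×10⁻⁶ × 74 × 875 = 0.5633 mm.
With a force P in the spring, the elastic change of the tie is PL/(AE) and that of the spring is P/k; compatibility requires their sum to equal δ_free.
So P = δ_free / [L/(AE) + 1/k] = 0.5633 / [ 875/(1225×119×10³) + 1/(16×10³) ].
P = 0.5633 / 6.85×10⁻⁵ = 8223 N.
σ = P/A = 8223/1225 = 6.713 MPa.

σ ≈ 6.71 MPa (tensile)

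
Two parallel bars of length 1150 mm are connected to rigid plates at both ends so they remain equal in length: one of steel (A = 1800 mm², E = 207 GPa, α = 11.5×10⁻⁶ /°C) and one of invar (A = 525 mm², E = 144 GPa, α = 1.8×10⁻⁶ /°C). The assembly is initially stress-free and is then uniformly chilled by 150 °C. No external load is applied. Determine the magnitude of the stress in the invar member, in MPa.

σ ≈ 174 MPa (compressive)

Equilibrium of a rigid end plate with no external load gives equal and opposite internal forces ±P in the two members. Since α_{steel} > α_{invar}, cooling drives the steel into tension and the invar into compression.
Setting the final lengths equal and cancelling L: (α₁ − α₂)ΔT = P/(A₁E₁) + P/(A₂E₂).
|α₁ − α₂|·ΔT = 9.7×10⁻⁶ × 150 = 0.001455.
1/(A₁E₁) + 1/(A₂E₂) = 1/(1800×207×10³) + 1/(525×144×10³) = 1.591×10⁻⁸ N⁻¹.
P = 0.001455 / 1.591×10⁻⁸ = 91440 N = 91.44 kN.
σ_{invar} = P/A₂ = 91440/525 = 174.2 MPa, compressive.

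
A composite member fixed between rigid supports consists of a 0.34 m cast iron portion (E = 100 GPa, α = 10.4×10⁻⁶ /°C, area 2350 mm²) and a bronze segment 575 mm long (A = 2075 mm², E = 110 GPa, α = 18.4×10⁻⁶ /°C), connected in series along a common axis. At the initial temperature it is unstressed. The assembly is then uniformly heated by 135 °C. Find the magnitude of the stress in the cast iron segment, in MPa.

σ ≈ 204 MPa (compressive)

Free thermal expansion of the whole bar: Σ αᵢΔT Lᵢ = 10.4×10⁻⁶×135×340 + 18.4×10⁻⁶×135×575 = 1.906 mm.
The rigid supports impose zero overall length change; the single axial force P common to all segments must satisfy P Σ Lᵢ/(AᵢEᵢ) = δ_free.
The series flexibility is Σ Lᵢ/(AᵢEᵢ) = 340/(2350×100×10³) + 575/(2075×110×10³) = 3.966×10⁻⁶ mm/N.
Hence P = δ_free / Σ(L/AE) = 1.906/3.966×10⁻⁶ = 480.5 kN (compressive).
σ_{cast iron} = P / A = 480500 / 2350 = 204.5 MPa.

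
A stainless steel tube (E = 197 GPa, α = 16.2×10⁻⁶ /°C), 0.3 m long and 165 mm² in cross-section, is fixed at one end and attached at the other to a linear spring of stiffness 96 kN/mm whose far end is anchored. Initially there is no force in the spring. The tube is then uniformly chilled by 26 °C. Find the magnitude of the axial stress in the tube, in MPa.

σ ≈ 39 MPa (tensile)

If the spring were absent the tube would shorten by αΔT L = 16.2×10⁻⁶ × 26 × 300 = 0.1264 mm.
With a force P in the spring, the elastic change of the tube is PL/(AE) and that of the spring is P/k; compatibility requires their sum to equal δ_free.
P [ L/(AE) + 1/k ] = δ_free → P [ 300/(165×197×10³) + 1/(96×10³) ] = 0.1264.
P = 0.1264 / 1.965×10⁻⁵ = 6432 N.
σ = P/A = 6432/165 = 38.98 MPa.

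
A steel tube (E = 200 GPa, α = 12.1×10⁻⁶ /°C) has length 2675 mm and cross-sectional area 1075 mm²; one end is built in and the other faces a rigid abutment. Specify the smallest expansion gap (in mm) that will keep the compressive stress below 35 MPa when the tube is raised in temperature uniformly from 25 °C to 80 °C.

With no wall the tube would lengthen by αΔT L = 12.1×10⁻⁶ × 55 × 2675 = 1.78 mm.
A stress of 35 MPa corresponds to the wall pushing the tube back by σL/E = 35×2675/(200×10³) = 0.4681 mm.
The gap must absorb the remainder: g_min = 1.78 − 0.4681 = 1.312 mm.

g ≈ 1.31 mm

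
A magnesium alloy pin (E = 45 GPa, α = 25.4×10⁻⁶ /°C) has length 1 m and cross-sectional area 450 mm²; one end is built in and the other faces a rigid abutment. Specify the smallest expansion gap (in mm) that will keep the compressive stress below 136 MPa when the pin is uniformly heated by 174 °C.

Free expansion if unrestrained: δ_free = αΔT L = 25.4×10⁻⁶ × 174 × 1000 = 4.42 mm.
At the allowable stress the elastic shortening the wall may impose is σL/E = 136 × 1000 / (45×10³) = 3.022 mm.
So the gap has to take up the difference, g_min = δ_free − σL/E = 4.42 − 3.022 = 1.397 mm.

g ≈ 1.4 mm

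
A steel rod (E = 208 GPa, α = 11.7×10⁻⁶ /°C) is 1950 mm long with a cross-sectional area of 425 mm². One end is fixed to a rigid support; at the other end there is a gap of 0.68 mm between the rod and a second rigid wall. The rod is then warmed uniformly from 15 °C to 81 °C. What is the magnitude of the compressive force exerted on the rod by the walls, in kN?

Unrestrained expansion: δ_free = αΔT L = 11.7×10⁻⁶ × 66 × 1950 = 1.506 mm.
The gap closes (δ_free > 0.68 mm) and the wall then resists a further 1.506 − 0.68 = 0.8258 mm of expansion.
So σ = E(δ_free − g)/L = 208×10³ × 0.8258/1950 = 88.08 MPa.
P = σA = 88.08 × 425 = 37.44 kN.

P ≈ 37.4 kN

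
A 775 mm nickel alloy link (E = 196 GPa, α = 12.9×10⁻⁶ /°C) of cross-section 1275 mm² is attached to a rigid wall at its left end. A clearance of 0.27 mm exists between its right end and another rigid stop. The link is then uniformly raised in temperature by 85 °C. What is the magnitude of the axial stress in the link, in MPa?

σ ≈ 147 MPa (compressive)

If the wall were absent the link would grow by αΔT L = 12.9×10⁻⁶ × 85 × 775 = 0.8498 mm.
After closing the 0.27 mm clearance, 0.8498 − 0.27 = 0.5798 mm of expansion remains to be suppressed by the wall.
So σ = E(δ_free − g)/L = 196×10³ × 0.5798/775 = 146.6 MPa.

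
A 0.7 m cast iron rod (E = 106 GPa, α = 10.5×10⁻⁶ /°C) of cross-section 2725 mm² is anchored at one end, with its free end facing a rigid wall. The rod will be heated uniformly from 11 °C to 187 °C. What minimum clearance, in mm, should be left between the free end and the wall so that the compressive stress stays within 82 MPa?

Free expansion if unrestrained: δ_free = αΔT L = 10.5×10⁻⁶ × 176 × 700 = 1.294 mm.
A stress of 82 MPa corresponds to the wall pushing the rod back by σL/E = 82×700/(106×10³) = 0.5415 mm.
The gap must absorb the remainder: g_min = 1.294 − 0.5415 = 0.7521 mm.

g ≈ 0.752 mm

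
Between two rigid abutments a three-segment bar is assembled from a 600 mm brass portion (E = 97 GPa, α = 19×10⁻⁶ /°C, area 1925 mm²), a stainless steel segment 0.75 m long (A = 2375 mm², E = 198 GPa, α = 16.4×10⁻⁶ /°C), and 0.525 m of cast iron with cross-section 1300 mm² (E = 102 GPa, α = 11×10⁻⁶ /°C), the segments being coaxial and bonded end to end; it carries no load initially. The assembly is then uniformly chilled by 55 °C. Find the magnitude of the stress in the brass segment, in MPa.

σ ≈ 96.1 MPa (tensile)

With the walls removed the bar would change length by δ_free = Σ αᵢΔT Lᵢ = 19×10⁻⁶×55×600 + 16.4×10⁻⁶×55×750 + 11×10⁻⁶×55×525 = 1.621 mm.
The walls prevent any net length change, so an axial force P (same in every segment) develops. Compatibility: P · Σ Lᵢ/(AᵢEᵢ) = δ_free.
Σ Lᵢ/(AᵢEᵢ) = 600/(1925×97×10³) + 750/(2375×198×10³) + 525/(1300×102×10³) = 8.767×10⁻⁶ mm/N.
So P = 1.621 / 8.767×10⁻⁶ = 184.9 kN, tensile.
σ_{brass} = P / A = 184900 / 1925 = 96.05 MPa.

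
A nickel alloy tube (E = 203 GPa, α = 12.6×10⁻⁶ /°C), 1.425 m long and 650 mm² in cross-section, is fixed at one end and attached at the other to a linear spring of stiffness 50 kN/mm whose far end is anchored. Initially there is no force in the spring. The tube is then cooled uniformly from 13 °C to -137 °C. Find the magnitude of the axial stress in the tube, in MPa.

If the spring were absent the tube would shorten by αΔT L = 12.6×10⁻⁶ × 150 × 1425 = 2.693 mm.
With a force P in the spring, the elastic change of the tube is PL/(AE) and that of the spring is P/k; compatibility requires their sum to equal δ_free.
So P = δ_free / [L/(AE) + 1/k] = 2.693 / [ 1425/(650×203×10³) + 1/(50×10³) ].
P = 2.693 / 3.08×10⁻⁵ = 87440 N.
σ = P/A = 87440/650 = 134.5 MPa.

σ ≈ 135 MPa (tensile)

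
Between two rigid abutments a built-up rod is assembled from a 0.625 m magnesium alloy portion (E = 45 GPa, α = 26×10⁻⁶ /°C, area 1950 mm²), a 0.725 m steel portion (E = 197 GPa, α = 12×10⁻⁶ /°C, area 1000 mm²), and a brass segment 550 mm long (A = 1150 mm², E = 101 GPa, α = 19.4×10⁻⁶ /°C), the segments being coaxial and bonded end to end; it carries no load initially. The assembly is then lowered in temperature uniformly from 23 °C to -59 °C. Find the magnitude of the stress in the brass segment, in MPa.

Free thermal contraction of the whole bar: Σ αᵢΔT Lᵢ = 26×10⁻⁶×82×625 + 12×10⁻⁶×82×725 + 19.4×10⁻⁶×82×550 = 2.921 mm.
The rigid supports impose zero overall length change; the single axial force P common to all segments must satisfy P Σ Lᵢ/(AᵢEᵢ) = δ_free.
The series flexibility is Σ Lᵢ/(AᵢEᵢ) = 625/(1950×45×10³) + 725/(1000×197×10³) + 550/(1150×101×10³) = 1.554×10⁻⁵ mm/N.
P = 2.921 / 1.554×10⁻⁵ = 188000 N = 188 kN, tensile.
σ_{brass} = P / A = 188000 / 1150 = 163.5 MPa.

σ ≈ 163 MPa (tensile)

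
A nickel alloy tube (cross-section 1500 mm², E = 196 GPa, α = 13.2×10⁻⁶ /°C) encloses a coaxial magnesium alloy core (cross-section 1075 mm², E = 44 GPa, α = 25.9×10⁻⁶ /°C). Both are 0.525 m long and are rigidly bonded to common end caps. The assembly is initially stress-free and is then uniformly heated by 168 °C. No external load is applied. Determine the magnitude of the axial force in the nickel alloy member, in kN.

P ≈ 86.9 kN (tensile in the nickel alloy)

The magnesium alloy has the larger α, so on heating it would change length more than the nickel alloy if both were free. The rigid plates force a common final length, so the magnesium alloy is put into compression and the nickel alloy into tension, with equal and opposite forces P (no external load).
Equating the net (thermal + elastic) strains gives |α₁ − α₂|·ΔT = P·[1/(A₁E₁) + 1/(A₂E₂)].
|α₁ − α₂|·ΔT = 12.7×10⁻⁶ × 168 = 0.002134.
1/(A₁E₁) + 1/(A₂E₂) = 1/(1500×196×10³) + 1/(1075×44×10³) = 2.454×10⁻⁸ N⁻¹.
P = 0.002134 / 2.454×10⁻⁸ = 86930 N = 86.93 kN.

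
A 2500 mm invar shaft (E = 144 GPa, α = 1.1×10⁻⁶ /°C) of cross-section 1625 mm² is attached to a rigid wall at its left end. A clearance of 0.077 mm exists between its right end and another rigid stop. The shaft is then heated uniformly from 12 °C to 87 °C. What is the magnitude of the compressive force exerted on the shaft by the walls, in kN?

P ≈ 12.1 kN

If the wall were absent the shaft would grow by αΔT L = 1.1×10⁻⁶ × 75 × 2500 = 0.2062 mm.
After closing the 0.077 mm clearance, 0.2062 − 0.077 = 0.1292 mm of expansion remains to be suppressed by the wall.
That suppressed elongation corresponds to σ = E·Δ/L = 144×10³ × 0.1292/2500 = 7.445 MPa.
P = σA = 7.445 × 1625 = 12.1 kN.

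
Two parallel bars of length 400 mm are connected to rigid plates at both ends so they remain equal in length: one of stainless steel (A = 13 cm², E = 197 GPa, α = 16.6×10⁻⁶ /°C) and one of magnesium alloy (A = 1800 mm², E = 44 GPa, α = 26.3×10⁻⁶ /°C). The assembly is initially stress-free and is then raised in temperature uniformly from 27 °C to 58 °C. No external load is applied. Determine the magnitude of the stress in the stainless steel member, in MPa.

σ ≈ 14 MPa (tensile)

Both members must finish at the same length. With the larger α, the magnesium alloy tends to over-expand; the plates restrain it, putting the magnesium alloy in compression and the stainless steel in tension. With no external load the two internal forces are equal and opposite, magnitude P.
Equating the net (thermal + elastic) strains gives |α₁ − α₂|·ΔT = P·[1/(A₁E₁) + 1/(A₂E₂)].
|α₁ − α₂|·ΔT = 9.7×10⁻⁶ × 31 = 0.0003007.
1/(A₁E₁) + 1/(A₂E₂) = 1/(1300×197×10³) + 1/(1800×44×10³) = 1.653×10⁻⁸ N⁻¹.
P = 0.0003007 / 1.653×10⁻⁸ = 18190 N = 18.19 kN.
σ_{stainless steel} = P/A₁ = 18190/1300 = 13.99 MPa, tensile.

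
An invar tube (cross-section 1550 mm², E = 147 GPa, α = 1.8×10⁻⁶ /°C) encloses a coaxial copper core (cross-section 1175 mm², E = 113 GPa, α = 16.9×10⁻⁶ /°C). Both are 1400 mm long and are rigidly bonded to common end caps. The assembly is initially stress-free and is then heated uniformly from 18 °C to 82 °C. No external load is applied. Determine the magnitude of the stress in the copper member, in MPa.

σ ≈ 69 MPa (compressive)

Equilibrium of a rigid end plate with no external load gives equal and opposite internal forces ±P in the two members. Since α_{copper} > α_{invar}, heating drives the copper into compression and the invar into tension.
Equating the net (thermal + elastic) strains gives |α₁ − α₂|·ΔT = P·[1/(A₁E₁) + 1/(A₂E₂)].
|α₁ − α₂|·ΔT = 15.1×10⁻⁶ × 64 = 0.0009664.
1/(A₁E₁) + 1/(A₂E₂) = 1/(1550×147×10³) + 1/(1175×113×10³) = 1.192×10⁻⁸ N⁻¹.
P = 0.0009664 / 1.192×10⁻⁸ = 81070 N = 81.07 kN.
σ_{copper} = P/A₂ = 81070/1175 = 69 MPa, compressive.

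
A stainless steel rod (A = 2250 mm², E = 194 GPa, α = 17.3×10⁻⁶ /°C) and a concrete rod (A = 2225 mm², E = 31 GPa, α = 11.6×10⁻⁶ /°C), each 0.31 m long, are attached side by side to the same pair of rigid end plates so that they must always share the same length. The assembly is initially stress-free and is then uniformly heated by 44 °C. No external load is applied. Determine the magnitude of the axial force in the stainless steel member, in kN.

P ≈ 14.9 kN (compressive in the stainless steel)

Both members must finish at the same length. With the larger α, the stainless steel tends to over-expand; the plates restrain it, putting the stainless steel in compression and the concrete in tension. With no external load the two internal forces are equal and opposite, magnitude P.
Setting the final lengths equal and cancelling L: (α₁ − α₂)ΔT = P/(A₁E₁) + P/(A₂E₂).
|α₁ − α₂|·ΔT = 5.7×10⁻⁶ × 44 = 0.0002508.
1/(A₁E₁) + 1/(A₂E₂) = 1/(2250×194×10³) + 1/(2225×31×10³) = 1.679×10⁻⁸ N⁻¹.
So P = 0.0002508 / 1.679×10⁻⁸ = 14.94 kN.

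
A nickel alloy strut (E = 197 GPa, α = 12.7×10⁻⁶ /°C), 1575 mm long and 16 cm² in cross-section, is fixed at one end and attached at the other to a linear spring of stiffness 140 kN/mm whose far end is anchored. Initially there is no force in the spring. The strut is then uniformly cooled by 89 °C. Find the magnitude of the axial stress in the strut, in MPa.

The unrestrained thermal change is αΔT L = 12.7×10⁻⁶ × 89 × 1575 = 1.78 mm.
With a force P in the spring, the elastic change of the strut is PL/(AE) and that of the spring is P/k; compatibility requires their sum to equal δ_free.
So P = δ_free / [L/(AE) + 1/k] = 1.78 / [ 1575/(1600×197×10³) + 1/(140×10³) ].
P = 1.78 / 1.214×10⁻⁵ = 146600 N.
σ = P/A = 146600/1600 = 91.65 MPa.

σ ≈ 91.7 MPa (tensile)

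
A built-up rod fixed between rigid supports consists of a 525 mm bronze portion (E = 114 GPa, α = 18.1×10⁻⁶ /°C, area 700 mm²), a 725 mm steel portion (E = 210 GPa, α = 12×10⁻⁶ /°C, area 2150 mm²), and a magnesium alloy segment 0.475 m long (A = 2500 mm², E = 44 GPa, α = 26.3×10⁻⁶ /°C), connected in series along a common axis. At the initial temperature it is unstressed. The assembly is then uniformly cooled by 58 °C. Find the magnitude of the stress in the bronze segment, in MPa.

σ ≈ 203 MPa (tensile)

Free thermal contraction of the whole bar: Σ αᵢΔT Lᵢ = 18.1×10⁻⁶×58×525 + 12×10⁻⁶×58×725 + 26.3×10⁻⁶×58×475 = 1.78 mm.
The walls prevent any net length change, so an axial force P (same in every segment) develops. Compatibility: P · Σ Lᵢ/(AᵢEᵢ) = δ_free.
Σ Lᵢ/(AᵢEᵢ) = 525/(700×114×10³) + 725/(2150×210×10³) + 475/(2500×44×10³) = 1.25×10⁻⁵ mm/N.
Hence P = δ_free / Σ(L/AE) = 1.78/1.25×10⁻⁵ = 142.4 kN (tensile).
σ_{bronze} = P / A = 142400 / 700 = 203.4 MPa.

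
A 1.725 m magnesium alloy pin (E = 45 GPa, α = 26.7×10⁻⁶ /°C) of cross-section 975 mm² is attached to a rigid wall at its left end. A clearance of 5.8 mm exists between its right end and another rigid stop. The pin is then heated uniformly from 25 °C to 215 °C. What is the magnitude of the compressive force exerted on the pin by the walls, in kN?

If the wall were absent the pin would grow by αΔT L = 26.7×10⁻⁶ × 190 × 1725 = 8.751 mm.
The gap closes (δ_free > 5.8 mm) and the wall then resists a further 8.751 − 5.8 = 2.951 mm of expansion.
So σ = E(δ_free − g)/L = 45×10³ × 2.951/1725 = 76.98 MPa.
Force on the wall = σA = 76.98 × 975 mm² = 75.06 kN.

P ≈ 75.1 kN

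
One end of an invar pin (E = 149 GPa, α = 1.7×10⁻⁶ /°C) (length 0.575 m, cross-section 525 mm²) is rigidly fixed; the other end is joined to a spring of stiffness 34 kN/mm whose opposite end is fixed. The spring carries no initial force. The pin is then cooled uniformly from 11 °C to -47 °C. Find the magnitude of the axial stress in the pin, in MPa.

σ ≈ 2.94 MPa (tensile)

If the spring were absent the pin would shorten by αΔT L = 1.7×10⁻⁶ × 58 × 575 = 0.05669 mm.
With a force P in the spring, the elastic change of the pin is PL/(AE) and that of the spring is P/k; compatibility requires their sum to equal δ_free.
So P = δ_free / [L/(AE) + 1/k] = 0.05669 / [ 575/(525×149×10³) + 1/(34×10³) ].
P = 0.05669 / 3.676×10⁻⁵ = 1542 N.
σ = P/A = 1542/525 = 2.938 MPa.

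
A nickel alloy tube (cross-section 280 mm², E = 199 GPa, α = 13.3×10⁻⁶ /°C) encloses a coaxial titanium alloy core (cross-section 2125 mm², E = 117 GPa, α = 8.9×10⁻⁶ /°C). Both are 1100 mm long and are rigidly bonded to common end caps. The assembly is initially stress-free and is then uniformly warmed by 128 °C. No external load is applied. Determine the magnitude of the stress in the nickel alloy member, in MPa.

σ ≈ 91.6 MPa (compressive)

Both members must finish at the same length. With the larger α, the nickel alloy tends to over-expand; the plates restrain it, putting the nickel alloy in compression and the titanium alloy in tension. With no external load the two internal forces are equal and opposite, magnitude P.
Compatibility of the two members (thermal + elastic change equal): (α₁ − α₂)ΔT = P·[1/(A₁E₁) + 1/(A₂E₂)].
|α₁ − α₂|·ΔT = 4.4×10⁻⁶ × 128 = 0.0005632.
1/(A₁E₁) + 1/(A₂E₂) = 1/(280×199×10³) + 1/(2125×117×10³) = 2.197×10⁻⁸ N⁻¹.
P = 0.0005632 / 2.197×10⁻⁸ = 25640 N = 25.64 kN.
σ_{nickel alloy} = P/A₁ = 25640/280 = 91.56 MPa, compressive.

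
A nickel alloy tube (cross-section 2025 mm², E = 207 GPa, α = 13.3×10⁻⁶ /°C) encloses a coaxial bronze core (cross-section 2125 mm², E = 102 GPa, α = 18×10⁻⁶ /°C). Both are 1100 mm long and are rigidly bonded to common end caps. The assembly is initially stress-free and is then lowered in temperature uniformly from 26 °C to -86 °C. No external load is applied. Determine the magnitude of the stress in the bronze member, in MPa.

Equilibrium of a rigid end plate with no external load gives equal and opposite internal forces ±P in the two members. Since α_{bronze} > α_{nickel alloy}, cooling drives the bronze into tension and the nickel alloy into compression.
Equating the net (thermal + elastic) strains gives |α₁ − α₂|·ΔT = P·[1/(A₁E₁) + 1/(A₂E₂)].
|α₁ − α₂|·ΔT = 4.7×10⁻⁶ × 112 = 0.0005264.
1/(A₁E₁) + 1/(A₂E₂) = 1/(2025×207×10³) + 1/(2125×102×10³) = 6.999×10⁻⁹ N⁻¹.
P = 0.0005264 / 6.999×10⁻⁹ = 75210 N = 75.21 kN.
σ_{bronze} = P/A₂ = 75210/2125 = 35.39 MPa, tensile.

σ ≈ 35.4 MPa (tensile)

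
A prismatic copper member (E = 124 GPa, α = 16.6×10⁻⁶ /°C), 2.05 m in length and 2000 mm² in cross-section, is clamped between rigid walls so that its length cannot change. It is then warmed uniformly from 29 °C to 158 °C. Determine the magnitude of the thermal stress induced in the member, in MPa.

σ ≈ 266 MPa (compressive)

The supports are rigid, so the total axial strain is zero. The restrained thermal strain is ε = αΔT = 16.6×10⁻⁶ × 129 = 2141.4×10⁻⁶.
σ = EαΔT = 124×10³ × 16.6×10⁻⁶ × 129 = 265.5 MPa (compressive; the member is trying to expand).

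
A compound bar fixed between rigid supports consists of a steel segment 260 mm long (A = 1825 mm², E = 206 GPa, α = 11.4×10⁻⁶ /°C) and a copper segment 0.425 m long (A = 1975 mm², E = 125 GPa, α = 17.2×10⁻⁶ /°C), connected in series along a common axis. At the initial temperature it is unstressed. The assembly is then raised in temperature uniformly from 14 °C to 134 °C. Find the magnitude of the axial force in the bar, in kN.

With the walls removed the bar would change length by δ_free = Σ αᵢΔT Lᵢ = 11.4×10⁻⁶×120×260 + 17.2×10⁻⁶×120×425 = 1.233 mm.
The walls prevent any net length change, so an axial force P (same in every segment) develops. Compatibility: P · Σ Lᵢ/(AᵢEᵢ) = δ_free.
Σ Lᵢ/(AᵢEᵢ) = 260/(1825×206×10³) + 425/(1975×125×10³) = 2.413×10⁻⁶ mm/N.
P = 1.233 / 2.413×10⁻⁶ = 510900 N = 510.9 kN, compressive.

P ≈ 511 kN (compressive)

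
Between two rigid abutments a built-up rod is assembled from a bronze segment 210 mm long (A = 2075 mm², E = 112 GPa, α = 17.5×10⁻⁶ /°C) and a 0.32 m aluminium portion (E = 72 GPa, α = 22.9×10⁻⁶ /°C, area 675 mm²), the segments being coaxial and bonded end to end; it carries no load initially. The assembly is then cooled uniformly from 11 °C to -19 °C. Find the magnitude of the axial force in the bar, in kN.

With the walls removed the bar would change length by δ_free = Σ αᵢΔT Lᵢ = 17.5×10⁻⁶×30×210 + 22.9×10⁻⁶×30×320 = 0.3301 mm.
The rigid supports impose zero overall length change; the single axial force P common to all segments must satisfy P Σ Lᵢ/(AᵢEᵢ) = δ_free.
Σ Lᵢ/(AᵢEᵢ) = 210/(2075×112×10³) + 320/(675×72×10³) = 7.488×10⁻⁶ mm/N.
So P = 0.3301 / 7.488×10⁻⁶ = 44.08 kN, tensile.

P ≈ 44.1 kN (tensile)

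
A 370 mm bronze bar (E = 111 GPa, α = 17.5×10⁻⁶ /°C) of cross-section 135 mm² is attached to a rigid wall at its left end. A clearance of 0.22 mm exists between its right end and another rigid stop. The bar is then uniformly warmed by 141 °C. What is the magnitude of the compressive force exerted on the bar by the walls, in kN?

If the wall were absent the bar would grow by αΔT L = 17.5×10⁻⁶ × 141 × 370 = 0.913 mm.
After closing the 0.22 mm clearance, 0.913 − 0.22 = 0.693 mm of expansion remains to be suppressed by the wall.
So σ = E(δ_free − g)/L = 111×10³ × 0.693/370 = 207.9 MPa.
P = σA = 207.9 × 135 = 28.07 kN.

P ≈ 28.1 kN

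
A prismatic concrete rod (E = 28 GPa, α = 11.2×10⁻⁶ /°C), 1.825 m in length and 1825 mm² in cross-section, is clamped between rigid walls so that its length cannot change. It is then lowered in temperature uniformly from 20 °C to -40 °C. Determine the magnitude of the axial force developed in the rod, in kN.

The ends cannot move, so σ = EαΔT = 28×10³ × 11.2×10⁻⁶ × 60 = 18.82 MPa.
Then P = σA = 18.82 × 1825 mm² = 34.34 kN, tensile.

P ≈ 34.3 kN (tensile)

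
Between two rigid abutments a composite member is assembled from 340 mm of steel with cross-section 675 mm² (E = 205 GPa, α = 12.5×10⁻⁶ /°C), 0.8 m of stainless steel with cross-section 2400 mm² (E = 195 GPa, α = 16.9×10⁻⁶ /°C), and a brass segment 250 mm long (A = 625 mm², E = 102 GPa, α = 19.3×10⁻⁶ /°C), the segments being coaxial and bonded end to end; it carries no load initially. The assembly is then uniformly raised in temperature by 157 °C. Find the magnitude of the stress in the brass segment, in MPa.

If the supports were absent, the total length change would be Σ αᵢΔT Lᵢ = 12.5×10⁻⁶×157×340 + 16.9×10⁻⁶×157×800 + 19.3×10⁻⁶×157×250 = 3.547 mm.
Since the ends are fixed, an axial force P builds up, equal in every segment, with P · Σ Lᵢ/(AᵢEᵢ) = δ_free.
Σ Lᵢ/(AᵢEᵢ) = 340/(675×205×10³) + 800/(2400×195×10³) + 250/(625×102×10³) = 8.088×10⁻⁶ mm/N.
P = 3.547 / 8.088×10⁻⁶ = 438600 N = 438.6 kN, compressive.
σ_{brass} = P / A = 438600 / 625 = 701.8 MPa.

σ ≈ 702 MPa (compressive)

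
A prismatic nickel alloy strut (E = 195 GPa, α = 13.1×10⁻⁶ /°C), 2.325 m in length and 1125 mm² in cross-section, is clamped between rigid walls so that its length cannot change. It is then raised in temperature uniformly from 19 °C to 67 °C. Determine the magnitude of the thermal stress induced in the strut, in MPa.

Because both ends are immovable the net strain is zero, and the suppressed thermal strain is αΔT = 13.1×10⁻⁶ × 48 = 628.8×10⁻⁶.
The stress required to suppress this strain is σ = Eε = 195×10³ × 628.8×10⁻⁶ = 122.6 MPa, compressive since the strut is trying to expand.

σ ≈ 123 MPa (compressive)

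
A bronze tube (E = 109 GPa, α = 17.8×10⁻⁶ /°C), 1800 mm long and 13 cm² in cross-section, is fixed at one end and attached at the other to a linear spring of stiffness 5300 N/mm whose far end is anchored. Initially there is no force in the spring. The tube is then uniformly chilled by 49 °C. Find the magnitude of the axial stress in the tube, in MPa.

If the spring were absent the tube would shorten by αΔT L = 17.8×10⁻⁶ × 49 × 1800 = 1.57 mm.
With a force P in the spring, the elastic change of the tube is PL/(AE) and that of the spring is P/k; compatibility requires their sum to equal δ_free.
P [ L/(AE) + 1/k ] = δ_free → P [ 1800/(1300×109×10³) + 1/(5300) ] = 1.57.
P = 1.57 / 0.0002014 = 7796 N.
σ = P/A = 7796/1300 = 5.997 MPa.

σ ≈ 6 MPa (tensile)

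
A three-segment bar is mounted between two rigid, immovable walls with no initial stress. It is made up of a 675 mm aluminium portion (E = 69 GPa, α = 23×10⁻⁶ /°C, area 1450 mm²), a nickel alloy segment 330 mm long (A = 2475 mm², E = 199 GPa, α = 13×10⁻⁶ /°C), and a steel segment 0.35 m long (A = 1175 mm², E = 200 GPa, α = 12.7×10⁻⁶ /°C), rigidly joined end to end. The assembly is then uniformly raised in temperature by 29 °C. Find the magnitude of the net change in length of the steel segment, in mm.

With the walls removed the bar would change length by δ_free = Σ αᵢΔT Lᵢ = 23×10⁻⁶×29×675 + 13×10⁻⁶×29×330 + 12.7×10⁻⁶×29×350 = 0.7035 mm.
Since the ends are fixed, an axial force P builds up, equal in every segment, with P · Σ Lᵢ/(AᵢEᵢ) = δ_free.
Σ Lᵢ/(AᵢEᵢ) = 675/(1450×69×10³) + 330/(2475×199×10³) + 350/(1175×200×10³) = 8.906×10⁻⁶ mm/N.
P = 0.7035 / 8.906×10⁻⁶ = 79000 N = 79 kN, compressive.
For the steel segment, free thermal change = 12.7×10⁻⁶×29×350 = 0.1289 mm and elastic change from P = 79000×350/(1175×200×10³) = 0.1177 mm; these oppose, so the net change is 0.0113 mm (segment lengthens).

|ΔL| ≈ 0.0113 mm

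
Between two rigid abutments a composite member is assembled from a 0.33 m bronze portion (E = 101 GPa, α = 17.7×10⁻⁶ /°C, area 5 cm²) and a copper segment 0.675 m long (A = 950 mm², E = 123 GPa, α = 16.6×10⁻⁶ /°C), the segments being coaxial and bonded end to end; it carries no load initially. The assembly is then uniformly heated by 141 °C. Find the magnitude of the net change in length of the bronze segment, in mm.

Free thermal expansion of the whole bar: Σ αᵢΔT Lᵢ = 17.7×10⁻⁶×141×330 + 16.6×10⁻⁶×141×675 = 2.403 mm.
The rigid supports impose zero overall length change; the single axial force P common to all segments must satisfy P Σ Lᵢ/(AᵢEᵢ) = δ_free.
The series flexibility is Σ Lᵢ/(AᵢEᵢ) = 330/(500×101×10³) + 675/(950×123×10³) = 1.231×10⁻⁵ mm/N.
So P = 2.403 / 1.231×10⁻⁵ = 195.2 kN, compressive.
For the bronze segment, free thermal change = 17.7×10⁻⁶×141×330 = 0.8236 mm and elastic change from P = 195200×330/(500×101×10³) = 1.276 mm; these oppose, so the net change is 0.452 mm (segment shortens).

|ΔL| ≈ 0.452 mm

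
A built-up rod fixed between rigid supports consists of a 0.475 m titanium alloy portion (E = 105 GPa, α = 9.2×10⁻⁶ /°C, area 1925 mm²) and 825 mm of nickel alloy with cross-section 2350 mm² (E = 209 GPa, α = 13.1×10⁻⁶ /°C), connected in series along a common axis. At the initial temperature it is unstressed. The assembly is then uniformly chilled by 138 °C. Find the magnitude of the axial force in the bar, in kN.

If the supports were absent, the total length change would be Σ αᵢΔT Lᵢ = 9.2×10⁻⁶×138×475 + 13.1×10⁻⁶×138×825 = 2.094 mm.
Since the ends are fixed, an axial force P builds up, equal in every segment, with P · Σ Lᵢ/(AᵢEᵢ) = δ_free.
The series flexibility is Σ Lᵢ/(AᵢEᵢ) = 475/(1925×105×10³) + 825/(2350×209×10³) = 4.03×10⁻⁶ mm/N.
So P = 2.094 / 4.03×10⁻⁶ = 519.8 kN, tensile.

P ≈ 520 kN (tensile)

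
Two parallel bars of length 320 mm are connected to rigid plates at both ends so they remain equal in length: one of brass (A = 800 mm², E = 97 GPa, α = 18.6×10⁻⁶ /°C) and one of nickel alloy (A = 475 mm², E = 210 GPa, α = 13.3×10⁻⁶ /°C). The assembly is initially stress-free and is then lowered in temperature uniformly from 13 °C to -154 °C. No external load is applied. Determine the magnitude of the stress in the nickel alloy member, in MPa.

The brass has the larger α, so on cooling it would change length more than the nickel alloy if both were free. The rigid plates force a common final length, so the brass is put into tension and the nickel alloy into compression, with equal and opposite forces P (no external load).
Compatibility of the two members (thermal + elastic change equal): (α₁ − α₂)ΔT = P·[1/(A₁E₁) + 1/(A₂E₂)].
|α₁ − α₂|·ΔT = 5.3×10⁻⁶ × 167 = 0.0008851.
1/(A₁E₁) + 1/(A₂E₂) = 1/(800×97×10³) + 1/(475×210×10³) = 2.291×10⁻⁸ N⁻¹.
P = 0.0008851 / 2.291×10⁻⁸ = 38630 N = 38.63 kN.
σ_{nickel alloy} = P/A₂ = 38630/475 = 81.33 MPa, compressive.

σ ≈ 81.3 MPa (compressive)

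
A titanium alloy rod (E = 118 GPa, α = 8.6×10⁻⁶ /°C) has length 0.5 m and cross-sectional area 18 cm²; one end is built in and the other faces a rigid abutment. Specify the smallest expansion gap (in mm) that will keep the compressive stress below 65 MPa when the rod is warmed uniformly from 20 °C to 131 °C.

g ≈ 0.202 mm

With no wall the rod would lengthen by αΔT L = 8.6×10⁻⁶ × 111 × 500 = 0.4773 mm.
At the allowable stress the elastic shortening the wall may impose is σL/E = 65 × 500 / (118×10³) = 0.2754 mm.
The gap must absorb the remainder: g_min = 0.4773 − 0.2754 = 0.2019 mm.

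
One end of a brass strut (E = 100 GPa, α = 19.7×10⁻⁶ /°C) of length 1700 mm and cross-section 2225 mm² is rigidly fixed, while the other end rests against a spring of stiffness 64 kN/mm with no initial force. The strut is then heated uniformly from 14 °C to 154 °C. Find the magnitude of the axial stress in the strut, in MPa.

σ ≈ 90.6 MPa (compressive)

If the spring were absent the strut would lengthen by αΔT L = 19.7×10⁻⁶ × 140 × 1700 = 4.689 mm.
With a force P in the spring, the elastic change of the strut is PL/(AE) and that of the spring is P/k; compatibility requires their sum to equal δ_free.
So P = δ_free / [L/(AE) + 1/k] = 4.689 / [ 1700/(2225×100×10³) + 1/(64×10³) ].
P = 4.689 / 2.327×10⁻⁵ = 201500 N.
σ = P/A = 201500/2225 = 90.57 MPa.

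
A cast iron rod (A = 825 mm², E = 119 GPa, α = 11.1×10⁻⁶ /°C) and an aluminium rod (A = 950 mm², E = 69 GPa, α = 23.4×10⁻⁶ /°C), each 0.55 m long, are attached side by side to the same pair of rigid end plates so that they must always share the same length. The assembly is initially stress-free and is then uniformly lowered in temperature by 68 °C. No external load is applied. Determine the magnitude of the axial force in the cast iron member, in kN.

The aluminium has the larger α, so on cooling it would change length more than the cast iron if both were free. The rigid plates force a common final length, so the aluminium is put into tension and the cast iron into compression, with equal and opposite forces P (no external load).
Setting the final lengths equal and cancelling L: (α₁ − α₂)ΔT = P/(A₁E₁) + P/(A₂E₂).
|α₁ − α₂|·ΔT = 12.3×10⁻⁶ × 68 = 0.0008364.
1/(A₁E₁) + 1/(A₂E₂) = 1/(825×119×10³) + 1/(950×69×10³) = 2.544×10⁻⁸ N⁻¹.
So P = 0.0008364 / 2.544×10⁻⁸ = 32.88 kN.

P ≈ 32.9 kN (compressive in the cast iron)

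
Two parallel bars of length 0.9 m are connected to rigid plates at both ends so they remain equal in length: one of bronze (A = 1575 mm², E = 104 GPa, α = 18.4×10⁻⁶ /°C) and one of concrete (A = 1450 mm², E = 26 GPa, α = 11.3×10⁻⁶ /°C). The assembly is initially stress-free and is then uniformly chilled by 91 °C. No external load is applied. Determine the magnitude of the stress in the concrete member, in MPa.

The bronze has the larger α, so on cooling it would change length more than the concrete if both were free. The rigid plates force a common final length, so the bronze is put into tension and the concrete into compression, with equal and opposite forces P (no external load).
Equating the net (thermal + elastic) strains gives |α₁ − α₂|·ΔT = P·[1/(A₁E₁) + 1/(A₂E₂)].
|α₁ − α₂|·ΔT = 7.1×10⁻⁶ × 91 = 0.0006461.
1/(A₁E₁) + 1/(A₂E₂) = 1/(1575×104×10³) + 1/(1450×26×10³) = 3.263×10⁻⁸ N⁻¹.
P = 0.0006461 / 3.263×10⁻⁸ = 19800 N = 19.8 kN.
σ_{concrete} = P/A₂ = 19800/1450 = 13.66 MPa, compressive.

σ ≈ 13.7 MPa (compressive)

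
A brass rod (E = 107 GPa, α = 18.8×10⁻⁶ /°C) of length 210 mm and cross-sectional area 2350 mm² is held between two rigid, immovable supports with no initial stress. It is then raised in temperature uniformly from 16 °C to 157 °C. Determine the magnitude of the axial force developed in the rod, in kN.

P ≈ 667 kN (compressive)

With zero net strain, σ = E·αΔT = 107 GPa × 18.8×10⁻⁶ × 141 = 283.6 MPa.
Then P = σA = 283.6 × 2350 mm² = 666.5 kN, compressive.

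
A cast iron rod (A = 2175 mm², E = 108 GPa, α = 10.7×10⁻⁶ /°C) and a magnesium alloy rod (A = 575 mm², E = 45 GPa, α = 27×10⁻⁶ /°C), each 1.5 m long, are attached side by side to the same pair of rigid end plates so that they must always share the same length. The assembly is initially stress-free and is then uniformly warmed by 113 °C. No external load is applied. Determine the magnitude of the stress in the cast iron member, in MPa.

σ ≈ 19.7 MPa (tensile)

Equilibrium of a rigid end plate with no external load gives equal and opposite internal forces ±P in the two members. Since α_{magnesium alloy} > α_{cast iron}, heating drives the magnesium alloy into compression and the cast iron into tension.
Compatibility of the two members (thermal + elastic change equal): (α₁ − α₂)ΔT = P·[1/(A₁E₁) + 1/(A₂E₂)].
|α₁ − α₂|·ΔT = 16.3×10⁻⁶ × 113 = 0.001842.
1/(A₁E₁) + 1/(A₂E₂) = 1/(2175×108×10³) + 1/(575×45×10³) = 4.29×10⁻⁸ N⁻¹.
So P = 0.001842 / 4.29×10⁻⁸ = 42.93 kN.
σ_{cast iron} = P/A₁ = 42930/2175 = 19.74 MPa, tensile.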